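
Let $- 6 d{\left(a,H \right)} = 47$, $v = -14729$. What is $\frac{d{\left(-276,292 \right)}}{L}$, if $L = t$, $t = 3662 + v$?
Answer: $\frac{47}{66402} \approx 0.00070781$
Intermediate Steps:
$d{\left(a,H \right)} = - \frac{47}{6}$ ($d{\left(a,H \right)} = \left(- \frac{1}{6}\right) 47 = - \frac{47}{6}$)
$t = -11067$ ($t = 3662 - 14729 = -11067$)
$L = -11067$
$\frac{d{\left(-276,292 \right)}}{L} = - \frac{47}{6 \left(-11067\right)} = \left(- \frac{47}{6}\right) \left(- \frac{1}{11067}\right) = \frac{47}{66402}$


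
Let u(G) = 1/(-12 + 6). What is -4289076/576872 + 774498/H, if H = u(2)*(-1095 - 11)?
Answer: 334496692935/79752554 ≈ 4194.2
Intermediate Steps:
u(G) = -⅙ (u(G) = 1/(-6) = -⅙)
H = 553/3 (H = -(-1095 - 11)/6 = -⅙*(-1106) = 553/3 ≈ 184.33)
-4289076/576872 + 774498/H = -4289076/576872 + 774498/(553/3) = -4289076*1/576872 + 774498*(3/553) = -1072269/144218 + 2323494/553 = 334496692935/79752554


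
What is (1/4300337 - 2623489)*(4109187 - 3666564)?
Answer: -4993622588066302416/4300337 ≈ -1.1612e+12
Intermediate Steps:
(1/4300337 - 2623489)*(4109187 - 3666564) = (1/4300337 - 2623489)*442623 = -11281886815792/4300337*442623 = -4993622588066302416/4300337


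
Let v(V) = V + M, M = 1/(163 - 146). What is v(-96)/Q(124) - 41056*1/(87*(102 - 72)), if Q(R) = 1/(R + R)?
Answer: -528205816/22185 ≈ -23809.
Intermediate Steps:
M = 1/17 ≈ 0.058824
v(V) = 1/17 + V (v(V) = V + 1/17 = 1/17 + V)
Q(R) = 1/(2*R)
v(-96)/Q(124) - 41056*1/(87*(102 - 72)) = (1/17 - 96)/(((1/2)/124)) - 41056*1/(87*(102 - 72)) = -1631/(17*((1/2)*(1/124))) - 41056/(30*87) = -1631/(17*1/248) - 41056/2610 = -1631/17*248 - 41056*1/2610 = -404488/17 - 20528/1305 = -528205816/22185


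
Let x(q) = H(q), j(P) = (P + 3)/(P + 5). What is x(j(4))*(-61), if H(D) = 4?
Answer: -244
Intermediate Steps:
j(P) = (3 + P)/(5 + P)
x(q) = 4
x(j(4))*(-61) = 4*(-61) = -244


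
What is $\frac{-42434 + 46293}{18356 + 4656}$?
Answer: $\frac{3859}{23012} \approx 0.1677$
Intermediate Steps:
$\frac{-42434 + 46293}{18356 + 4656} = \frac{3859}{23012}$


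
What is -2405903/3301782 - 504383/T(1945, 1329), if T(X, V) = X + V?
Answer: -418309909232/2702508567 ≈ -154.79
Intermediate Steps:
T(X, V) = V + X
-2405903/3301782 - 504383/T(1945, 1329) = -2405903/3301782 - 504383/(1329 + 1945) = -2405903*1/3301782 - 504383/3274 = -2405903/3301782 - 504383*1/3274 = -2405903/3301782 - 504383/3274 = -418309909232/2702508567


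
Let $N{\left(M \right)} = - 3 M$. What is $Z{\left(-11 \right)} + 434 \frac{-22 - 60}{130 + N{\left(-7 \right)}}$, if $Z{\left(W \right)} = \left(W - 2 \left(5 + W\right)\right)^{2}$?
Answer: $- \frac{35437}{151} \approx -234.68$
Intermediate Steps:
$Z{\left(W \right)} = \left(-10 - W\right)^{2}$ ($Z{\left(W \right)} = \left(W - \left(10 + 2 W\right)\right)^{2} = \left(-10 - W\right)^{2}$)
$Z{\left(-11 \right)} + 434 \frac{-22 - 60}{130 + N{\left(-7 \right)}} = \left(10 - 11\right)^{2} + 434 \frac{-22 - 60}{130 - -21} = \left(-1\right)^{2} + 434 \left(- \frac{82}{130 + 21}\right) = 1 + 434 \left(- \frac{82}{151}\right) = 1 - \frac{35588}{151} = - \frac{35437}{151}$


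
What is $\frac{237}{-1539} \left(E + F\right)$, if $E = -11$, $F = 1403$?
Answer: $- \frac{36656}{171} \approx -214.36$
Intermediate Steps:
$\frac{237}{-1539} \left(E + F\right) = \frac{237}{-1539} \left(-11 + 1403\right) = 237 \left(- \frac{1}{1539}\right) 1392 = \left(- \frac{79}{513}\right) 1392 = - \frac{36656}{171}$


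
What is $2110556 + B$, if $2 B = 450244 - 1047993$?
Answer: $\frac{3623363}{2} \approx 1.8117 \cdot 10^{6}$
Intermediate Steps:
$B = - \frac{597749}{2}$ ($B = \frac{450244 - 1047993}{2} = \frac{1}{2} \left(-597749\right) = - \frac{597749}{2} \approx -2.9887 \cdot 10^{5}$)
$2110556 + B = 2110556 - \frac{597749}{2} = \frac{3623363}{2}$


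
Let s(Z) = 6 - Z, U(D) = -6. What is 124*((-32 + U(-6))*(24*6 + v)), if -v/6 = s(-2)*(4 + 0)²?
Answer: 2940288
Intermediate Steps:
v = -768 (v = -6*(6 - 1*(-2))*(4 + 0)² = -6*(6 + 2)*4² = -48*16 = -6*128 = -768)
124*((-32 + U(-6))*(24*6 + v)) = 124*((-32 - 6)*(24*6 - 768)) = 124*(-38*(144 - 768)) = 124*(-38*(-624)) = 124*23712 = 2940288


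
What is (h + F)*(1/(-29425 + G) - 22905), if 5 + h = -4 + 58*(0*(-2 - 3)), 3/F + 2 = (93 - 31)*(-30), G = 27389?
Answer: 111663173163/541576 ≈ 2.0618e+5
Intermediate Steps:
F = -3/1862 (F = 3/(-2 + (93 - 31)*(-30)) = 3/(-2 + 62*(-30)) = 3/(-2 - 1860) = 3/(-1862) = 3*(-1/1862) = -3/1862 ≈ -0.0016112)
h = -9 (h = -5 + (-4 + 58*(0*(-2 - 3))) = -5 + (-4 + 58*(0*(-5))) = -5 + (-4 + 58*0) = -5 + (-4 + 0) = -5 - 4 = -9)
(h + F)*(1/(-29425 + G) - 22905) = (-9 - 3/1862)*(1/(-29425 + 27389) - 22905) = -16761*(1/(-2036) - 22905)/1862 = -16761*(-1/2036 - 22905)/1862 = -16761/1862*(-46634581/2036) = 111663173163/541576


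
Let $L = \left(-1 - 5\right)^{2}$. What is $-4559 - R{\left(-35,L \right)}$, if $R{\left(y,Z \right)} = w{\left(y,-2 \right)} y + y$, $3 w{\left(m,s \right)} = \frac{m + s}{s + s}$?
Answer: $- \frac{52993}{12} \approx -4416.1$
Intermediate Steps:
$L = 36$ ($L = \left(-6\right)^{2} = 36$)
$w{\left(m,s \right)} = \frac{m + s}{6 s}$ ($w{\left(m,s \right)} = \frac{\left(m + s\right) \frac{1}{s + s}}{3} = \frac{\left(m + s\right) \frac{1}{2 s}}{3} = \frac{\frac{1}{2} \frac{1}{s} \left(m + s\right)}{3} = \frac{m + s}{6 s}$)
$R{\left(y,Z \right)} = y + y \left(\frac{1}{6} - \frac{y}{12}\right)$ ($R{\left(y,Z \right)} = \frac{y - 2}{6 \left(-2\right)} y + y = \frac{1}{6} \left(- \frac{1}{2}\right) \left(-2 + y\right) y + y = \left(\frac{1}{6} - \frac{y}{12}\right) y + y = y \left(\frac{1}{6} - \frac{y}{12}\right) + y = y + y \left(\frac{1}{6} - \frac{y}{12}\right)$)
$-4559 - R{\left(-35,L \right)} = -4559 - \frac{1}{12} \left(-35\right) \left(14 - -35\right) = -4559 - \frac{1}{12} \left(-35\right) \left(14 + 35\right) = -4559 - \frac{1}{12} \left(-35\right) 49 = -4559 - - \frac{1715}{12} = -4559 + \frac{1715}{12} = - \frac{52993}{12}$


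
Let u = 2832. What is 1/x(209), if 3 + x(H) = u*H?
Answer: 1/591885 ≈ 1.6895e-6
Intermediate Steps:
x(H) = -3 + 2832*H
1/x(209) = 1/(-3 + 2832*209) = 1/(-3 + 591888) = 1/591885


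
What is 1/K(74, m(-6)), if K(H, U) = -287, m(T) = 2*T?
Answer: -1/287 ≈ -0.0034843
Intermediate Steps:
1/K(74, m(-6)) = 1/(-287) = -1/287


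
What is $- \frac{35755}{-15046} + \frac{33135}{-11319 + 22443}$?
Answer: $\frac{149381305}{27895284} \approx 5.3551$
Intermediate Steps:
$- \frac{35755}{-15046} + \frac{33135}{-11319 + 22443} = \left(-35755\right) \left(- \frac{1}{15046}\right) + \frac{33135}{11124} = \frac{35755}{15046} + 33135 \cdot \frac{1}{11124} = \frac{35755}{15046} + \frac{11045}{3708} = \frac{149381305}{27895284}$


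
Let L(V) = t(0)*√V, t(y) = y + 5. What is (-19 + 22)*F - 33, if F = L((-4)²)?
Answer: 27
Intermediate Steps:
t(y) = 5 + y
L(V) = 5*√V (L(V) = (5 + 0)*√V = 5*√V)
F = 20 (F = 5*√((-4)²) = 5*√16 = 5*4 = 20)
(-19 + 22)*F - 33 = (-19 + 22)*20 - 33 = 3*20 - 33 = 60 - 33 = 27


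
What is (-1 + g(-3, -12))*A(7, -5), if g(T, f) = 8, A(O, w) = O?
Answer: 49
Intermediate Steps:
(-1 + g(-3, -12))*A(7, -5) = (-1 + 8)*7 = 7*7 = 49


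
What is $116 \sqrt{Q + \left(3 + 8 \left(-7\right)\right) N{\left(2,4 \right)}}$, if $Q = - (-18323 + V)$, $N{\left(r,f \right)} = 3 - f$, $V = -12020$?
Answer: $232 \sqrt{7599} \approx 20224.0$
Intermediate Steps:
$Q = 30343$ ($Q = - (-18323 - 12020) = \left(-1\right) \left(-30343\right) = 30343$)
$116 \sqrt{Q + \left(3 + 8 \left(-7\right)\right) N{\left(2,4 \right)}} = 116 \sqrt{30343 + \left(3 + 8 \left(-7\right)\right) \left(3 - 4\right)} = 116 \sqrt{30343 + \left(3 - 56\right) \left(3 - 4\right)} = 116 \sqrt{30343 - -53} = 116 \sqrt{30343 + 53} = 116 \sqrt{30396} = 116 \cdot 2 \sqrt{7599} = 232 \sqrt{7599}$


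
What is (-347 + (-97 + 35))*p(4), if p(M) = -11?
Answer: 4499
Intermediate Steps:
(-347 + (-97 + 35))*p(4) = (-347 + (-97 + 35))*(-11) = (-347 - 62)*(-11) = -409*(-11) = 4499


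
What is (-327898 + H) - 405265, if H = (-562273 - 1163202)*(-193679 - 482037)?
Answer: 1165930331937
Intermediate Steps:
H = 1165931065100 (H = -1725475*(-675716) = 1165931065100)
(-327898 + H) - 405265 = (-327898 + 1165931065100) - 405265 = 1165930737202 - 405265 = 1165930331937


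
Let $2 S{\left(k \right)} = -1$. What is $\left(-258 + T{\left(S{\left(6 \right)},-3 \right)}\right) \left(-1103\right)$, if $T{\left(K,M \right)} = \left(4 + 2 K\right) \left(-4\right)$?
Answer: $297810$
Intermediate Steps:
$S{\left(k \right)} = - \frac{1}{2}$ ($S{\left(k \right)} = \frac{1}{2} \left(-1\right) = - \frac{1}{2}$)
$T{\left(K,M \right)} = -16 - 8 K$
$\left(-258 + T{\left(S{\left(6 \right)},-3 \right)}\right) \left(-1103\right) = \left(-258 - 12\right) \left(-1103\right) = \left(-270\right) \left(-1103\right) = 297810$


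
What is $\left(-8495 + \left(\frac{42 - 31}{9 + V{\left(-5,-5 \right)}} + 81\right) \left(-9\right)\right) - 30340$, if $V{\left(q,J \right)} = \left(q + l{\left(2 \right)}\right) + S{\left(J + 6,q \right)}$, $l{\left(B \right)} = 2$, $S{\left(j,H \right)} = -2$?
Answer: $- \frac{158355}{4} \approx -39589.0$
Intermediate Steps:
$V{\left(q,J \right)} = q$ ($V{\left(q,J \right)} = \left(q + 2\right) - 2 = \left(2 + q\right) - 2 = q$)
$\left(-8495 + \left(\frac{42 - 31}{9 + V{\left(-5,-5 \right)}} + 81\right) \left(-9\right)\right) - 30340 = \left(-8495 + \left(\frac{42 - 31}{9 - 5} + 81\right) \left(-9\right)\right) - 30340 = \left(-8495 + \left(\frac{11}{4} + 81\right) \left(-9\right)\right) - 30340 = \left(-8495 + \frac{335}{4} \left(-9\right)\right) - 30340 = \left(-8495 - \frac{3015}{4}\right) - 30340 = - \frac{36995}{4} - 30340 = - \frac{158355}{4}$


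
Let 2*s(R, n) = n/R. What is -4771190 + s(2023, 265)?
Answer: -19304234475/4046 ≈ -4.7712e+6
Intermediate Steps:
s(R, n) = n/(2*R) (s(R, n) = (n/R)/2 = n/(2*R))
-4771190 + s(2023, 265) = -4771190 + (½)*265/2023 = -4771190 + (½)*265*(1/2023) = -4771190 + 265/4046 = -19304234475/4046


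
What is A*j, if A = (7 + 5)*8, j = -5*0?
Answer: 0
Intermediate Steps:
j = 0
A = 96 (A = 12*8 = 96)
A*j = 96*0 = 0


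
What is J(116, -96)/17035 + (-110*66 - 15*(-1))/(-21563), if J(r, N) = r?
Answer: 125919883/367325705 ≈ 0.34280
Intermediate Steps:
J(116, -96)/17035 + (-110*66 - 15*(-1))/(-21563) = 116/17035 + (-110*66 - 15*(-1))/(-21563) = 116*(1/17035) + (-7260 + 15)*(-1/21563) = 116/17035 - 7245*(-1/21563) = 116/17035 + 7245/21563 = 125919883/367325705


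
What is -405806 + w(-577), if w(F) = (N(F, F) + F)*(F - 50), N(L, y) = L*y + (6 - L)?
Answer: -209156051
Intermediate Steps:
N(L, y) = 6 - L + L*y
w(F) = (-50 + F)*(6 + F**2) (w(F) = ((6 - F + F*F) + F)*(F - 50) = ((6 - F + F**2) + F)*(-50 + F) = ((6 + F**2 - F) + F)*(-50 + F) = (6 + F**2)*(-50 + F) = (-50 + F)*(6 + F**2))
-405806 + w(-577) = -405806 + (-300 + (-577)**3 - 50*(-577)**2 + 6*(-577)) = -405806 + (-300 - 192100033 - 50*332929 - 3462) = -405806 + (-300 - 192100033 - 16646450 - 3462) = -405806 - 208750245 = -209156051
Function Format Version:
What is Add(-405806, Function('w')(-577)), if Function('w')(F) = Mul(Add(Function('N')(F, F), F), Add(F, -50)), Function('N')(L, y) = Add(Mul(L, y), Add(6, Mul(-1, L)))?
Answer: -209156051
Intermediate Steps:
Function('N')(L, y) = Add(6, Mul(-1, L), Mul(L, y))
Function('w')(F) = Mul(Add(-50, F), Add(6, Pow(F, 2))) (Function('w')(F) = Mul(Add(Add(6, Mul(-1, F), Mul(F, F)), F), Add(F, -50)) = Mul(Add(Add(6, Mul(-1, F), Pow(F, 2)), F), Add(-50, F)) = Mul(Add(Add(6, Pow(F, 2), Mul(-1, F)), F), Add(-50, F)) = Mul(Add(6, Pow(F, 2)), Add(-50, F)) = Mul(Add(-50, F), Add(6, Pow(F, 2))))
Add(-405806, Function('w')(-577)) = Add(-405806, Add(-300, Pow(-577, 3), Mul(-50, Pow(-577, 2)), Mul(6, -577))) = Add(-405806, Add(-300, -192100033, Mul(-50, 332929), -3462)) = Add(-405806, Add(-300, -192100033, -16646450, -3462)) = Add(-405806, -208750245) = -209156051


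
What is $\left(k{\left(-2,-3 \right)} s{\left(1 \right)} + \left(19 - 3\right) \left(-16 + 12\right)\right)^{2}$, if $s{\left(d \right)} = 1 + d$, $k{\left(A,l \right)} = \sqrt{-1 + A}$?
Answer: $4084 - 256 i \sqrt{3} \approx 4084.0 - 443.4 i$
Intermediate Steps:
$\left(k{\left(-2,-3 \right)} s{\left(1 \right)} + \left(19 - 3\right) \left(-16 + 12\right)\right)^{2} = \left(\sqrt{-1 - 2} \left(1 + 1\right) + \left(19 - 3\right) \left(-16 + 12\right)\right)^{2} = \left(\sqrt{-3} \cdot 2 + 16 \left(-4\right)\right)^{2} = \left(i \sqrt{3} \cdot 2 - 64\right)^{2} = \left(2 i \sqrt{3} - 64\right)^{2} = \left(-64 + 2 i \sqrt{3}\right)^{2}$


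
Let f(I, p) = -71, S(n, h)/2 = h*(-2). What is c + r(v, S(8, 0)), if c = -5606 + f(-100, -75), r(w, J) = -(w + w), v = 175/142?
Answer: -403242/71 ≈ -5679.5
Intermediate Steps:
S(n, h) = -4*h (S(n, h) = 2*(h*(-2)) = 2*(-2*h) = -4*h)
v = 175/142 (v = 175*(1/142) = 175/142 ≈ 1.2324)
r(w, J) = -2*w
c = -5677 (c = -5606 - 71 = -5677)
c + r(v, S(8, 0)) = -5677 - 2*175/142 = -5677 - 175/71 = -403242/71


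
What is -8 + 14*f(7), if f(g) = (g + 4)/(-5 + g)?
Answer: 69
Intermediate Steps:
f(g) = (4 + g)/(-5 + g)
-8 + 14*f(7) = -8 + 14*((4 + 7)/(-5 + 7)) = -8 + 14*(11/2) = -8 + 77 = 69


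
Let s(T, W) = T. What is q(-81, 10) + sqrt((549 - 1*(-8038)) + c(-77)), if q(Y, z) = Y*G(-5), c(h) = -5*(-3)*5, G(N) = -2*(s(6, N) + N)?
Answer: 162 + sqrt(8662) ≈ 255.07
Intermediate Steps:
G(N) = -12 - 2*N (G(N) = -2*(6 + N) = -12 - 2*N)
c(h) = 75 (c(h) = 15*5 = 75)
q(Y, z) = -2*Y (q(Y, z) = Y*(-12 - 2*(-5)) = Y*(-12 + 10) = Y*(-2) = -2*Y)
q(-81, 10) + sqrt((549 - 1*(-8038)) + c(-77)) = -2*(-81) + sqrt((549 - 1*(-8038)) + 75) = 162 + sqrt((549 + 8038) + 75) = 162 + sqrt(8587 + 75) = 162 + sqrt(8662)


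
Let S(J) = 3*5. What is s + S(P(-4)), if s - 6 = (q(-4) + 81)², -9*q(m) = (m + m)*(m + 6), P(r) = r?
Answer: 556726/81 ≈ 6873.2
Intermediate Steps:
q(m) = -2*m*(6 + m)/9 (q(m) = -(m + m)*(m + 6)/9 = -2*m*(6 + m)/9)
S(J) = 15
s = 555511/81 (s = 6 + (-2/9*(-4)*(6 - 4) + 81)² = 6 + (-2/9*(-4)*2 + 81)² = 6 + (16/9 + 81)² = 6 + (745/9)² = 6 + 555025/81 = 555511/81 ≈ 6858.2)
s + S(P(-4)) = 555511/81 + 15 = 556726/81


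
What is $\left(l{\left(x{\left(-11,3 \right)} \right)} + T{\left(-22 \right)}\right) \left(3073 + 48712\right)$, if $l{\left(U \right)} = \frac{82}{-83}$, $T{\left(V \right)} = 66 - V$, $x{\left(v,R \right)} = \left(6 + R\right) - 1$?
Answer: $\frac{373991270}{83} \approx 4.5059 \cdot 10^{6}$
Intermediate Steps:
$x{\left(v,R \right)} = 5 + R$
$l{\left(U \right)} = - \frac{82}{83}$ ($l{\left(U \right)} = 82 \left(- \frac{1}{83}\right) = - \frac{82}{83}$)
$\left(l{\left(x{\left(-11,3 \right)} \right)} + T{\left(-22 \right)}\right) \left(3073 + 48712\right) = \left(- \frac{82}{83} + \left(66 - -22\right)\right) \left(3073 + 48712\right) = \left(- \frac{82}{83} + \left(66 + 22\right)\right) 51785 = \left(- \frac{82}{83} + 88\right) 51785 = \frac{7222}{83} \cdot 51785 = \frac{373991270}{83}$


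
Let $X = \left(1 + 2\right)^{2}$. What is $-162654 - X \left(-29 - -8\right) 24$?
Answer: $-158118$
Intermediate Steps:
$X = 9$ ($X = 3^{2} = 9$)
$-162654 - X \left(-29 - -8\right) 24 = -162654 - 9 \left(-29 - -8\right) 24 = -162654 - 9 \left(-29 + 8\right) 24 = -162654 - 9 \left(-21\right) 24 = -162654 - \left(-189\right) 24 = -162654 - -4536 = -162654 + 4536 = -158118$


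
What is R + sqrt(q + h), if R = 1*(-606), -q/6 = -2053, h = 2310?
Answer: -606 + 2*sqrt(3657) ≈ -485.05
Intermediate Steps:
q = 12318 (q = -6*(-2053) = 12318)
R = -606
R + sqrt(q + h) = -606 + sqrt(12318 + 2310) = -606 + sqrt(14628) = -606 + 2*sqrt(3657)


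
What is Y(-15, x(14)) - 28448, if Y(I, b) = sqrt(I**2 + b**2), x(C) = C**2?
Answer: -28448 + sqrt(38641) ≈ -28251.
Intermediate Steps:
Y(-15, x(14)) - 28448 = sqrt((-15)**2 + (14**2)**2) - 28448 = sqrt(225 + 196**2) - 28448 = sqrt(225 + 38416) - 28448 = sqrt(38641) - 28448 = -28448 + sqrt(38641)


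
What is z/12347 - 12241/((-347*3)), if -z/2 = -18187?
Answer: 189004961/12853227 ≈ 14.705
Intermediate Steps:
z = 36374 (z = -2*(-18187) = 36374)
z/12347 - 12241/((-347*3)) = 36374/12347 - 12241/((-347*3)) = 36374*(1/12347) - 12241/(-1041) = 36374/12347 - 12241*(-1/1041) = 36374/12347 + 12241/1041 = 189004961/12853227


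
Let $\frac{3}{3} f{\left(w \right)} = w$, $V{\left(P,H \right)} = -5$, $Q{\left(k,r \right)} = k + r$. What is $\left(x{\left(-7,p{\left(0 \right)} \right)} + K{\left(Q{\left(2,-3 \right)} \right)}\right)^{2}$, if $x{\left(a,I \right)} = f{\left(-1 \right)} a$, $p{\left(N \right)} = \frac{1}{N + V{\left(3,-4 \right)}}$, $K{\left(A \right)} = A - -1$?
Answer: $49$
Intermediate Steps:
$K{\left(A \right)} = 1 + A$ ($K{\left(A \right)} = A + 1 = 1 + A$)
$f{\left(w \right)} = w$
$p{\left(N \right)} = \frac{1}{-5 + N}$ ($p{\left(N \right)} = \frac{1}{N - 5} = \frac{1}{-5 + N}$)
$x{\left(a,I \right)} = - a$
$\left(x{\left(-7,p{\left(0 \right)} \right)} + K{\left(Q{\left(2,-3 \right)} \right)}\right)^{2} = \left(\left(-1\right) \left(-7\right) + \left(1 + \left(2 - 3\right)\right)\right)^{2} = \left(7 + \left(1 - 1\right)\right)^{2} = \left(7 + 0\right)^{2} = 7^{2} = 49$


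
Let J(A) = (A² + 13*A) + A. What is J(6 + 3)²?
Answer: 42849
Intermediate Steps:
J(A) = A² + 14*A
J(6 + 3)² = ((6 + 3)*(14 + (6 + 3)))² = (9*(14 + 9))² = (9*23)² = 207² = 42849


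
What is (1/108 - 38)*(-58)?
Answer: 118987/54 ≈ 2203.5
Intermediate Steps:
(1/108 - 38)*(-58) = -4103/108*(-58) = 118987/54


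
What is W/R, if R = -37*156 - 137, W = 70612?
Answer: -70612/5909 ≈ -11.950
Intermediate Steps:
R = -5909 (R = -5772 - 137 = -5909)
W/R = 70612/(-5909) = 70612*(-1/5909) = -70612/5909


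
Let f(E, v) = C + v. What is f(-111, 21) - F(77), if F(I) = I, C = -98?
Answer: -154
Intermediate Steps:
f(E, v) = -98 + v
f(-111, 21) - F(77) = (-98 + 21) - 1*77 = -77 - 77 = -154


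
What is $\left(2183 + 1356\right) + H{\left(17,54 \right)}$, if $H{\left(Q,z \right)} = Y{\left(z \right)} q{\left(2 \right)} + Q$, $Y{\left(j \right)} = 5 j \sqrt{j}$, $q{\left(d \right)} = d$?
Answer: $3556 + 1620 \sqrt{6} \approx 7524.2$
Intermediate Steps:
$Y{\left(j \right)} = 5 j^{\frac{3}{2}}$
$H{\left(Q,z \right)} = Q + 10 z^{\frac{3}{2}}$ ($H{\left(Q,z \right)} = 5 z^{\frac{3}{2}} \cdot 2 + Q = 10 z^{\frac{3}{2}} + Q = Q + 10 z^{\frac{3}{2}}$)
$\left(2183 + 1356\right) + H{\left(17,54 \right)} = \left(2183 + 1356\right) + \left(17 + 10 \cdot 54^{\frac{3}{2}}\right) = 3539 + \left(17 + 10 \cdot 162 \sqrt{6}\right) = 3539 + \left(17 + 1620 \sqrt{6}\right) = 3556 + 1620 \sqrt{6}$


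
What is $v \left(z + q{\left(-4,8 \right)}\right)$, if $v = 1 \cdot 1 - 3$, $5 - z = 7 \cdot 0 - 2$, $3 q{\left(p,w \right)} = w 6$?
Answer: $-46$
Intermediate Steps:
$q{\left(p,w \right)} = 2 w$ ($q{\left(p,w \right)} = \frac{w 6}{3} = \frac{6 w}{3} = 2 w$)
$z = 7$ ($z = 5 - \left(7 \cdot 0 - 2\right) = 5 - \left(0 - 2\right) = 5 - -2 = 5 + 2 = 7$)
$v = -2$ ($v = 1 - 3 = -2$)
$v \left(z + q{\left(-4,8 \right)}\right) = - 2 \left(7 + 2 \cdot 8\right) = - 2 \left(7 + 16\right) = \left(-2\right) 23 = -46$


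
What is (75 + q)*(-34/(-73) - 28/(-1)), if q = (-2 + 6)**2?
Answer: 189098/73 ≈ 2590.4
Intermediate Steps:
q = 16 (q = 4**2 = 16)
(75 + q)*(-34/(-73) - 28/(-1)) = (75 + 16)*(-34/(-73) - 28/(-1)) = 91*(-34*(-1/73) - 28*(-1)) = 91*(34/73 + 28) = 91*(2078/73) = 189098/73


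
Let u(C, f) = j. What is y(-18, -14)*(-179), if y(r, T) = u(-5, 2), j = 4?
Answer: -716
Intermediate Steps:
u(C, f) = 4
y(r, T) = 4
y(-18, -14)*(-179) = 4*(-179) = -716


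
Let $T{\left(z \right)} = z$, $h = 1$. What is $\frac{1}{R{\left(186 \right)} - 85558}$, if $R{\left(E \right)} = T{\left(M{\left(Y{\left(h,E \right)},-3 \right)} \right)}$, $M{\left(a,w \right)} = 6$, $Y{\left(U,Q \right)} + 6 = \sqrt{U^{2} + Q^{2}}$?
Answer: $- \frac{1}{85552} \approx -1.1689 \cdot 10^{-5}$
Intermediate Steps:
$Y{\left(U,Q \right)} = -6 + \sqrt{Q^{2} + U^{2}}$ ($Y{\left(U,Q \right)} = -6 + \sqrt{U^{2} + Q^{2}} = -6 + \sqrt{Q^{2} + U^{2}}$)
$R{\left(E \right)} = 6$
$\frac{1}{R{\left(186 \right)} - 85558} = \frac{1}{6 - 85558} = \frac{1}{-85552} = - \frac{1}{85552}$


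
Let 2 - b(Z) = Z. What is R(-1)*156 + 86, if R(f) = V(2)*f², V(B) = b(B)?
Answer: 86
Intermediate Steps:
b(Z) = 2 - Z
V(B) = 2 - B
R(f) = 0 (R(f) = (2 - 1*2)*f² = (2 - 2)*f² = 0*f² = 0)
R(-1)*156 + 86 = 0*156 + 86 = 0 + 86 = 86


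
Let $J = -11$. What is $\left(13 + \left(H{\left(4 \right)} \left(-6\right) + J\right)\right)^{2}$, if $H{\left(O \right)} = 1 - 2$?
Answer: $64$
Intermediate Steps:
$H{\left(O \right)} = -1$
$\left(13 + \left(H{\left(4 \right)} \left(-6\right) + J\right)\right)^{2} = \left(13 - 5\right)^{2} = 8^{2} = 64$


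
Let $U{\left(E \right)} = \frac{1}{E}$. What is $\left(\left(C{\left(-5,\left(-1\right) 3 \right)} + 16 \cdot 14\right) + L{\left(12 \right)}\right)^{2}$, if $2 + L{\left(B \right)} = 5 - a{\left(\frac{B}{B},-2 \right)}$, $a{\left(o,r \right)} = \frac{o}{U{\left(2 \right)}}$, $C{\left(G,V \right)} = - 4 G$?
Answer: $60025$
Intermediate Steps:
$a{\left(o,r \right)} = 2 o$ ($a{\left(o,r \right)} = \frac{o}{\frac{1}{2}} = o \frac{1}{\frac{1}{2}} = o 2 = 2 o$)
$L{\left(B \right)} = 1$ ($L{\left(B \right)} = -2 + \left(5 - 2 \frac{B}{B}\right) = -2 + \left(5 - 2 \cdot 1\right) = -2 + \left(5 - 2\right) = -2 + 3 = 1$)
$\left(\left(C{\left(-5,\left(-1\right) 3 \right)} + 16 \cdot 14\right) + L{\left(12 \right)}\right)^{2} = \left(\left(\left(-4\right) \left(-5\right) + 16 \cdot 14\right) + 1\right)^{2} = \left(\left(20 + 224\right) + 1\right)^{2} = \left(244 + 1\right)^{2} = 245^{2} = 60025$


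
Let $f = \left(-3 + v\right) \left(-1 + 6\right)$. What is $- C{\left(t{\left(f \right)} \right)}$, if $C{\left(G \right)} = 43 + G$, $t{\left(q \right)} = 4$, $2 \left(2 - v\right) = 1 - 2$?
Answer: $-47$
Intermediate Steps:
$v = \frac{5}{2}$ ($v = 2 - \frac{1 - 2}{2} = 2 - - \frac{1}{2} = 2 + \frac{1}{2} = \frac{5}{2} \approx 2.5$)
$f = - \frac{5}{2}$ ($f = \left(-3 + \frac{5}{2}\right) \left(-1 + 6\right) = \left(- \frac{1}{2}\right) 5 = - \frac{5}{2} \approx -2.5$)
$- C{\left(t{\left(f \right)} \right)} = - (43 + 4) = \left(-1\right) 47 = -47$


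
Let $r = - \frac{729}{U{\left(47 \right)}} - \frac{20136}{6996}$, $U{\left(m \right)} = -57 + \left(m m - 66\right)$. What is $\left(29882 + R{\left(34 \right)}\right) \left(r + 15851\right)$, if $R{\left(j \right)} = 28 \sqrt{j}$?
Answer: $\frac{287959060235743}{608069} + \frac{38546156246 \sqrt{34}}{86867} \approx 4.7615 \cdot 10^{8}$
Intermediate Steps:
$U{\left(m \right)} = -123 + m^{2}$ ($U{\left(m \right)} = -57 + \left(m^{2} - 66\right) = -57 + \left(-66 + m^{2}\right) = -123 + m^{2}$)
$r = - \frac{3925315}{1216138}$ ($r = - \frac{729}{-123 + 47^{2}} - \frac{20136}{6996} = - \frac{729}{-123 + 2209} - \frac{1678}{583} = - \frac{729}{2086} - \frac{1678}{583} = - \frac{3925315}{1216138} \approx -3.2277$)
$\left(29882 + R{\left(34 \right)}\right) \left(r + 15851\right) = \left(29882 + 28 \sqrt{34}\right) \left(- \frac{3925315}{1216138} + 15851\right) = \left(29882 + 28 \sqrt{34}\right) \frac{19273078123}{1216138} = \frac{287959060235743}{608069} + \frac{38546156246 \sqrt{34}}{86867}$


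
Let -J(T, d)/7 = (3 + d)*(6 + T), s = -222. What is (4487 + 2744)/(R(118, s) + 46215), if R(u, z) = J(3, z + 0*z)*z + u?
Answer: -1033/430943 ≈ -0.0023971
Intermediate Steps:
J(T, d) = -7*(3 + d)*(6 + T)
R(u, z) = u + z*(-189 - 63*z) (R(u, z) = (-126 - 42*(z + 0*z) - 21*3 - 7*3*(z + 0*z))*z + u = (-126 - 42*(z + 0) - 63 - 7*3*(z + 0))*z + u = (-126 - 42*z - 63 - 7*3*z)*z + u = (-126 - 42*z - 63 - 21*z)*z + u = (-189 - 63*z)*z + u = z*(-189 - 63*z) + u = u + z*(-189 - 63*z))
(4487 + 2744)/(R(118, s) + 46215) = (4487 + 2744)/((118 - 63*(-222)*(3 - 222)) + 46215) = 7231/((118 - 63*(-222)*(-219)) + 46215) = 7231/((118 - 3062934) + 46215) = 7231/(-3062816 + 46215) = 7231/(-3016601) = 7231*(-1/3016601) = -1033/430943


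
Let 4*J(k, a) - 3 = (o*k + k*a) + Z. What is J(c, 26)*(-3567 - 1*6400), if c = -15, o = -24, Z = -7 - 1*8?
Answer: 209307/2 ≈ 1.0465e+5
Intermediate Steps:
Z = -15 (Z = -7 - 8 = -15)
J(k, a) = -3 - 6*k + a*k/4 (J(k, a) = ¾ + ((-24*k + k*a) - 15)/4 = ¾ + ((-24*k + a*k) - 15)/4 = ¾ + (-15 - 24*k + a*k)/4 = ¾ + (-15/4 - 6*k + a*k/4) = -3 - 6*k + a*k/4)
J(c, 26)*(-3567 - 1*6400) = (-3 - 6*(-15) + (¼)*26*(-15))*(-3567 - 1*6400) = (-3 + 90 - 195/2)*(-3567 - 6400) = -21/2*(-9967) = 209307/2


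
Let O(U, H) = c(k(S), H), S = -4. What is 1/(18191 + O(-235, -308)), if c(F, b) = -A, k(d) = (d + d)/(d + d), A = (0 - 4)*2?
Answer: 1/18199 ≈ 5.4948e-5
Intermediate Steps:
A = -8 (A = -4*2 = -8)
k(d) = 1 (k(d) = (2*d)/((2*d)) = (2*d)*(1/(2*d)) = 1)
c(F, b) = 8 (c(F, b) = -1*(-8) = 8)
O(U, H) = 8
1/(18191 + O(-235, -308)) = 1/(18191 + 8) = 1/18199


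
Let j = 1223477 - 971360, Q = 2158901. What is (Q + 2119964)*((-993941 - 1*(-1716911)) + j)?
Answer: 4172265636255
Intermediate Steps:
j = 252117
(Q + 2119964)*((-993941 - 1*(-1716911)) + j) = (2158901 + 2119964)*((-993941 - 1*(-1716911)) + 252117) = 4278865*((-993941 + 1716911) + 252117) = 4278865*(722970 + 252117) = 4278865*975087 = 4172265636255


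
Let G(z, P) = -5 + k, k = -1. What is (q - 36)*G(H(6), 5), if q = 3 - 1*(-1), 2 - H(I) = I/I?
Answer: 192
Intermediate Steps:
H(I) = 1 (H(I) = 2 - I/I = 2 - 1*1 = 2 - 1 = 1)
G(z, P) = -6 (G(z, P) = -5 - 1 = -6)
q = 4 (q = 3 + 1 = 4)
(q - 36)*G(H(6), 5) = (4 - 36)*(-6) = -32*(-6) = 192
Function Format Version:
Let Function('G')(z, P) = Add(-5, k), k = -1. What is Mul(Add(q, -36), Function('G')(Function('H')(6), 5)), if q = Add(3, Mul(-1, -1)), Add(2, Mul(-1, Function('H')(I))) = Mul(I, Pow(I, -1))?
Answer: 192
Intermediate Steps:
Function('H')(I) = 1 (Function('H')(I) = Add(2, Mul(-1, Mul(I, Pow(I, -1)))) = Add(2, Mul(-1, 1)) = Add(2, -1) = 1)
Function('G')(z, P) = -6 (Function('G')(z, P) = Add(-5, -1) = -6)
q = 4 (q = Add(3, 1) = 4)
Mul(Add(q, -36), Function('G')(Function('H')(6), 5)) = Mul(Add(4, -36), -6) = Mul(-32, -6) = 192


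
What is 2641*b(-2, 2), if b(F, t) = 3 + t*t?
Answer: 18487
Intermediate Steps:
b(F, t) = 3 + t²
2641*b(-2, 2) = 2641*(3 + 2²) = 2641*(3 + 4) = 2641*7 = 18487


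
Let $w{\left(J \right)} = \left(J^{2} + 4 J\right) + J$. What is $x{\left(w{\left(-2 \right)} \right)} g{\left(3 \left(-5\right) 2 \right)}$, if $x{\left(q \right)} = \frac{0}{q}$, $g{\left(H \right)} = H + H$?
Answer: $0$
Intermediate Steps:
$g{\left(H \right)} = 2 H$
$w{\left(J \right)} = J^{2} + 5 J$
$x{\left(q \right)} = 0$
$x{\left(w{\left(-2 \right)} \right)} g{\left(3 \left(-5\right) 2 \right)} = 0 \cdot 2 \cdot 3 \left(-5\right) 2 = 0 \cdot 2 \left(\left(-15\right) 2\right) = 0 \cdot 2 \left(-30\right) = 0 \left(-60\right) = 0$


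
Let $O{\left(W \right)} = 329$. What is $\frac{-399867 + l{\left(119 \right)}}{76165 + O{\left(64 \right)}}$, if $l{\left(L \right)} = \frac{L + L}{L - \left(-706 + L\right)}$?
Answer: $- \frac{70576466}{13501191} \approx -5.2274$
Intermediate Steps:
$l{\left(L \right)} = \frac{L}{353}$ ($l{\left(L \right)} = \frac{2 L}{706} = 2 L \frac{1}{706} = \frac{L}{353}$)
$\frac{-399867 + l{\left(119 \right)}}{76165 + O{\left(64 \right)}} = \frac{-399867 + \frac{1}{353} \cdot 119}{76165 + 329} = \frac{-399867 + \frac{119}{353}}{76494} = \left(- \frac{141152932}{353}\right) \frac{1}{76494} = - \frac{70576466}{13501191}$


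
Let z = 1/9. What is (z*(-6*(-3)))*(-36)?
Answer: -72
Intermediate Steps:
z = ⅑ ≈ 0.11111
(z*(-6*(-3)))*(-36) = ((-6*(-3))/9)*(-36) = ((⅑)*18)*(-36) = 2*(-36) = -72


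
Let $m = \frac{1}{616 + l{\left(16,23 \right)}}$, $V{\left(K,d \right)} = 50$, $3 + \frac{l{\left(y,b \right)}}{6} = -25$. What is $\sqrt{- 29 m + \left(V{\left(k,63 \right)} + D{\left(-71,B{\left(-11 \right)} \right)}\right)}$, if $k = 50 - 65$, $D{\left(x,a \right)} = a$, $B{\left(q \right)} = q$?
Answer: $\frac{\sqrt{122101}}{56} \approx 6.2398$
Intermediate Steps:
$l{\left(y,b \right)} = -168$ ($l{\left(y,b \right)} = -18 + 6 \left(-25\right) = -18 - 150 = -168$)
$k = -15$
$m = \frac{1}{448}$ ($m = \frac{1}{616 - 168} = \frac{1}{448} \approx 0.0022321$)
$\sqrt{- 29 m + \left(V{\left(k,63 \right)} + D{\left(-71,B{\left(-11 \right)} \right)}\right)} = \sqrt{\left(-29\right) \frac{1}{448} + \left(50 - 11\right)} = \sqrt{- \frac{29}{448} + 39} = \sqrt{\frac{17443}{448}} = \frac{\sqrt{122101}}{56}$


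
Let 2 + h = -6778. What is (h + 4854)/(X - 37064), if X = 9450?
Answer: 963/13807 ≈ 0.069747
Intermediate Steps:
h = -6780 (h = -2 - 6778 = -6780)
(h + 4854)/(X - 37064) = (-6780 + 4854)/(9450 - 37064) = -1926/(-27614) = -1926*(-1/27614) = 963/13807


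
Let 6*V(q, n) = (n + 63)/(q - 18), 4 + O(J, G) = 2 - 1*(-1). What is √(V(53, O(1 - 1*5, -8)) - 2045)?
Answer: I*√22542870/105 ≈ 45.218*I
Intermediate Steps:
O(J, G) = -1 (O(J, G) = -4 + (2 - 1*(-1)) = -4 + (2 + 1) = -4 + 3 = -1)
V(q, n) = (63 + n)/(6*(-18 + q)) (V(q, n) = ((n + 63)/(q - 18))/6 = ((63 + n)/(-18 + q))/6 = (63 + n)/(6*(-18 + q)))
√(V(53, O(1 - 1*5, -8)) - 2045) = √((63 - 1)/(6*(-18 + 53)) - 2045) = √((⅙)*62/35 - 2045) = √((⅙)*(1/35)*62 - 2045) = √(31/105 - 2045) = √(-214694/105) = I*√22542870/105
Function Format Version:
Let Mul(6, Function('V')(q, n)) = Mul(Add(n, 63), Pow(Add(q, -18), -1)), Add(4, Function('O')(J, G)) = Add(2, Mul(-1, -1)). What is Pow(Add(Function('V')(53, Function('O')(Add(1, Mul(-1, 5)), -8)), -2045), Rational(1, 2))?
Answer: Mul(Rational(1, 105), I, Pow(22542870, Rational(1, 2))) ≈ Mul(45.218, I)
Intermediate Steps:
Function('O')(J, G) = -1 (Function('O')(J, G) = Add(-4, Add(2, Mul(-1, -1))) = Add(-4, Add(2, 1)) = Add(-4, 3) = -1)
Function('V')(q, n) = Mul(Rational(1, 6), Pow(Add(-18, q), -1), Add(63, n)) (Function('V')(q, n) = Mul(Rational(1, 6), Mul(Add(n, 63), Pow(Add(q, -18), -1))) = Mul(Rational(1, 6), Mul(Add(63, n), Pow(Add(-18, q), -1))) = Mul(Rational(1, 6), Mul(Pow(Add(-18, q), -1), Add(63, n))) = Mul(Rational(1, 6), Pow(Add(-18, q), -1), Add(63, n)))
Pow(Add(Function('V')(53, Function('O')(Add(1, Mul(-1, 5)), -8)), -2045), Rational(1, 2)) = Pow(Add(Mul(Rational(1, 6), Pow(Add(-18, 53), -1), Add(63, -1)), -2045), Rational(1, 2)) = Pow(Add(Mul(Rational(1, 6), Pow(35, -1), 62), -2045), Rational(1, 2)) = Pow(Add(Mul(Rational(1, 6), Rational(1, 35), 62), -2045), Rational(1, 2)) = Pow(Add(Rational(31, 105), -2045), Rational(1, 2)) = Pow(Rational(-214694, 105), Rational(1, 2)) = Mul(Rational(1, 105), I, Pow(22542870, Rational(1, 2)))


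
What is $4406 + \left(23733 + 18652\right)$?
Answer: $46791$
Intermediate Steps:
$4406 + \left(23733 + 18652\right) = 4406 + 42385 = 46791$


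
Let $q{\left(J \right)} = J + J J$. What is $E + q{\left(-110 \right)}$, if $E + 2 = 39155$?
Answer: $51143$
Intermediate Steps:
$q{\left(J \right)} = J + J^{2}$
$E = 39153$ ($E = -2 + 39155 = 39153$)
$E + q{\left(-110 \right)} = 39153 - 110 \left(1 - 110\right) = 39153 - -11990 = 39153 + 11990 = 51143$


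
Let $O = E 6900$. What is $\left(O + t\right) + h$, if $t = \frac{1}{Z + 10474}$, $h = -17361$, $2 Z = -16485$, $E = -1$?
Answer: $- \frac{108276841}{4463} \approx -24261.0$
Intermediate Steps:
$Z = - \frac{16485}{2}$ ($Z = \frac{1}{2} \left(-16485\right) = - \frac{16485}{2} \approx -8242.5$)
$O = -6900$ ($O = \left(-1\right) 6900 = -6900$)
$t = \frac{2}{4463}$ ($t = \frac{1}{- \frac{16485}{2} + 10474} = \frac{1}{\frac{4463}{2}} = \frac{2}{4463} \approx 0.00044813$)
$\left(O + t\right) + h = \left(-6900 + \frac{2}{4463}\right) - 17361 = - \frac{30794698}{4463} - 17361 = - \frac{108276841}{4463}$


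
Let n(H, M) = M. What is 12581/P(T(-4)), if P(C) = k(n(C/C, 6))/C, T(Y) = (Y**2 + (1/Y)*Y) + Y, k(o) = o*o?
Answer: 163553/36 ≈ 4543.1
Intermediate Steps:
k(o) = o**2
T(Y) = 1 + Y + Y**2 (T(Y) = (Y**2 + Y/Y) + Y = (Y**2 + 1) + Y = (1 + Y**2) + Y = 1 + Y + Y**2)
P(C) = 36/C (P(C) = 6**2/C = 36/C)
12581/P(T(-4)) = 12581/((36/(1 - 4 + (-4)**2))) = 12581/((36/(1 - 4 + 16))) = 12581/((36/13)) = 12581/((36*(1/13))) = 12581/(36/13) = 12581*(13/36) = 163553/36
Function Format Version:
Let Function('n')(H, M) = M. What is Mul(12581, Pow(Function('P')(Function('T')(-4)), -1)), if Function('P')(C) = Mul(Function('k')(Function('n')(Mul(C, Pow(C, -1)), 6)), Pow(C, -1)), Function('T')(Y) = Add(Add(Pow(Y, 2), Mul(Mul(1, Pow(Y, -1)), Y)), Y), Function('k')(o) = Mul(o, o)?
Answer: Rational(163553, 36) ≈ 4543.1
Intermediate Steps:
Function('k')(o) = Pow(o, 2)
Function('T')(Y) = Add(1, Y, Pow(Y, 2)) (Function('T')(Y) = Add(Add(Pow(Y, 2), Mul(Pow(Y, -1), Y)), Y) = Add(Add(Pow(Y, 2), 1), Y) = Add(Add(1, Pow(Y, 2)), Y) = Add(1, Y, Pow(Y, 2)))
Function('P')(C) = Mul(36, Pow(C, -1)) (Function('P')(C) = Mul(Pow(6, 2), Pow(C, -1)) = Mul(36, Pow(C, -1)))
Mul(12581, Pow(Function('P')(Function('T')(-4)), -1)) = Mul(12581, Pow(Mul(36, Pow(Add(1, -4, Pow(-4, 2)), -1)), -1)) = Mul(12581, Pow(Mul(36, Pow(Add(1, -4, 16), -1)), -1)) = Mul(12581, Pow(Mul(36, Pow(13, -1)), -1)) = Mul(12581, Pow(Mul(36, Rational(1, 13)), -1)) = Mul(12581, Pow(Rational(36, 13), -1)) = Mul(12581, Rational(13, 36)) = Rational(163553, 36)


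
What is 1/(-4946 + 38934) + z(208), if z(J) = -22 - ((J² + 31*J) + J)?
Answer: -1697428695/33988 ≈ -49942.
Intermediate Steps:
z(J) = -22 - J² - 32*J (z(J) = -22 - (J² + 32*J) = -22 + (-J² - 32*J) = -22 - J² - 32*J)
1/(-4946 + 38934) + z(208) = 1/(-4946 + 38934) + (-22 - 1*208² - 32*208) = 1/33988 + (-22 - 1*43264 - 6656) = 1/33988 + (-22 - 43264 - 6656) = 1/33988 - 49942 = -1697428695/33988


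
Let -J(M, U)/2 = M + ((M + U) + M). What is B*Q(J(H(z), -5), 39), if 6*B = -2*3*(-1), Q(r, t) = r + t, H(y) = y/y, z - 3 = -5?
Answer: 43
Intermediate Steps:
z = -2 (z = 3 - 5 = -2)
H(y) = 1
J(M, U) = -6*M - 2*U (J(M, U) = -2*(M + ((M + U) + M)) = -2*(M + (U + 2*M)) = -2*(U + 3*M) = -6*M - 2*U)
B = 1 (B = (-2*3*(-1))/6 = (-6*(-1))/6 = (1/6)*6 = 1)
B*Q(J(H(z), -5), 39) = 1*((-6*1 - 2*(-5)) + 39) = 1*((-6 + 10) + 39) = 1*(4 + 39) = 1*43 = 43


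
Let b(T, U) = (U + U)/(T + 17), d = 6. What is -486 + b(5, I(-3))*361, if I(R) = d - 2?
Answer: -3902/11 ≈ -354.73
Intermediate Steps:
I(R) = 4 (I(R) = 6 - 2 = 4)
b(T, U) = 2*U/(17 + T) (b(T, U) = (2*U)/(17 + T) = 2*U/(17 + T))
-486 + b(5, I(-3))*361 = -486 + (2*4/(17 + 5))*361 = -486 + (2*4/22)*361 = -486 + (2*4*(1/22))*361 = -486 + (4/11)*361 = -486 + 1444/11 = -3902/11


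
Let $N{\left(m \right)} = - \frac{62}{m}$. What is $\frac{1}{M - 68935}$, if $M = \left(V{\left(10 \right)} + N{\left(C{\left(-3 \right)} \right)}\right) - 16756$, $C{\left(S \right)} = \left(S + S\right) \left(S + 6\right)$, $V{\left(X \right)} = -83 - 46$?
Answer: $- \frac{9}{772349} \approx -1.1653 \cdot 10^{-5}$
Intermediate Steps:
$V{\left(X \right)} = -129$ ($V{\left(X \right)} = -83 - 46 = -129$)
$C{\left(S \right)} = 2 S \left(6 + S\right)$
$M = - \frac{151934}{9}$ ($M = \left(-129 - \frac{62}{2 \left(-3\right) \left(6 - 3\right)}\right) - 16756 = \left(-129 - \frac{62}{2 \left(-3\right) 3}\right) - 16756 = \left(-129 - \frac{62}{-18}\right) - 16756 = \left(-129 - - \frac{31}{9}\right) - 16756 = \left(-129 + \frac{31}{9}\right) - 16756 = - \frac{1130}{9} - 16756 = - \frac{151934}{9} \approx -16882.0$)
$\frac{1}{M - 68935} = \frac{1}{- \frac{151934}{9} - 68935} = \frac{1}{- \frac{772349}{9}} = - \frac{9}{772349}$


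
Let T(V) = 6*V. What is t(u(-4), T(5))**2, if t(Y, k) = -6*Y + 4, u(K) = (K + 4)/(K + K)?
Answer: 16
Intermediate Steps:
u(K) = (4 + K)/(2*K) (u(K) = (4 + K)/((2*K)) = (4 + K)*(1/(2*K)) = (4 + K)/(2*K))
t(Y, k) = 4 - 6*Y
t(u(-4), T(5))**2 = (4 - 3*(4 - 4)/(-4))**2 = (4 - 3*(-1)*0/4)**2 = (4 - 6*0)**2 = (4 + 0)**2 = 4**2 = 16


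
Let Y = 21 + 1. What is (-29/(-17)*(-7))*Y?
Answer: -4466/17 ≈ -262.71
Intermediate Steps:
Y = 22
(-29/(-17)*(-7))*Y = (-29/(-17)*(-7))*22 = (-29*(-1/17)*(-7))*22 = ((29/17)*(-7))*22 = -203/17*22 = -4466/17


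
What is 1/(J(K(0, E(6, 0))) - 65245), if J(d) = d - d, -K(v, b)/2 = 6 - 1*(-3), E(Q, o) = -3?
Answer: -1/65245 ≈ -1.5327e-5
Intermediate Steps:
K(v, b) = -18 (K(v, b) = -2*(6 - 1*(-3)) = -2*(6 + 3) = -2*9 = -18)
J(d) = 0
1/(J(K(0, E(6, 0))) - 65245) = 1/(0 - 65245) = 1/(-65245) = -1/65245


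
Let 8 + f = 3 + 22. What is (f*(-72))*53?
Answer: -64872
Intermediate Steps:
f = 17 (f = -8 + (3 + 22) = -8 + 25 = 17)
(f*(-72))*53 = (17*(-72))*53 = -1224*53 = -64872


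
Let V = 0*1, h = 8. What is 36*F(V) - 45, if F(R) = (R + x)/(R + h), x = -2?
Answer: -54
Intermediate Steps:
V = 0
F(R) = (-2 + R)/(8 + R) (F(R) = (R - 2)/(R + 8) = (-2 + R)/(8 + R))
36*F(V) - 45 = 36*((-2 + 0)/(8 + 0)) - 45 = 36*(-2/8) - 45 = 36*((⅛)*(-2)) - 45 = 36*(-¼) - 45 = -9 - 45 = -54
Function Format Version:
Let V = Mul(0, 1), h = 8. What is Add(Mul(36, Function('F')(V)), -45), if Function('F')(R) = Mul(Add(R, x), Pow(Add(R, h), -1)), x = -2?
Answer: -54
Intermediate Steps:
V = 0
Function('F')(R) = Mul(Pow(Add(8, R), -1), Add(-2, R)) (Function('F')(R) = Mul(Add(R, -2), Pow(Add(R, 8), -1)) = Mul(Add(-2, R), Pow(Add(8, R), -1)) = Mul(Pow(Add(8, R), -1), Add(-2, R)))
Add(Mul(36, Function('F')(V)), -45) = Add(Mul(36, Mul(Pow(Add(8, 0), -1), Add(-2, 0))), -45) = Add(Mul(36, Mul(Pow(8, -1), -2)), -45) = Add(Mul(36, Mul(Rational(1, 8), -2)), -45) = Add(Mul(36, Rational(-1, 4)), -45) = Add(-9, -45) = -54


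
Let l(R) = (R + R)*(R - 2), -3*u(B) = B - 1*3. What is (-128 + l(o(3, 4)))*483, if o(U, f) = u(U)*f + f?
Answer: -54096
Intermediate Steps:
u(B) = 1 - B/3 (u(B) = -(B - 1*3)/3 = -(B - 3)/3 = -(-3 + B)/3 = 1 - B/3)
o(U, f) = f + f*(1 - U/3) (o(U, f) = (1 - U/3)*f + f = f*(1 - U/3) + f = f + f*(1 - U/3))
l(R) = 2*R*(-2 + R) (l(R) = (2*R)*(-2 + R) = 2*R*(-2 + R))
(-128 + l(o(3, 4)))*483 = (-128 + 2*((⅓)*4*(6 - 1*3))*(-2 + (⅓)*4*(6 - 1*3)))*483 = (-128 + 2*((⅓)*4*(6 - 3))*(-2 + (⅓)*4*(6 - 3)))*483 = (-128 + 2*((⅓)*4*3)*(-2 + (⅓)*4*3))*483 = (-128 + 2*4*(-2 + 4))*483 = (-128 + 2*4*2)*483 = (-128 + 16)*483 = -112*483 = -54096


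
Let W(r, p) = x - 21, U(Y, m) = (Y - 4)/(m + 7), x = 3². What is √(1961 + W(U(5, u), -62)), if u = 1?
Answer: √1949 ≈ 44.147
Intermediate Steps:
x = 9
U(Y, m) = (-4 + Y)/(7 + m)
W(r, p) = -12 (W(r, p) = 9 - 21 = -12)
√(1961 + W(U(5, u), -62)) = √(1961 - 12) = √1949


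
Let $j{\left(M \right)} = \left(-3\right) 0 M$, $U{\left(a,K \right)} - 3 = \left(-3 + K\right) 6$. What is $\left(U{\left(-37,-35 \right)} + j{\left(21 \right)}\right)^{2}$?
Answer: $50625$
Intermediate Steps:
$U{\left(a,K \right)} = -15 + 6 K$ ($U{\left(a,K \right)} = 3 + \left(-3 + K\right) 6 = 3 + \left(-18 + 6 K\right) = -15 + 6 K$)
$j{\left(M \right)} = 0$ ($j{\left(M \right)} = 0 M = 0$)
$\left(U{\left(-37,-35 \right)} + j{\left(21 \right)}\right)^{2} = \left(\left(-15 + 6 \left(-35\right)\right) + 0\right)^{2} = \left(\left(-15 - 210\right) + 0\right)^{2} = \left(-225 + 0\right)^{2} = \left(-225\right)^{2} = 50625$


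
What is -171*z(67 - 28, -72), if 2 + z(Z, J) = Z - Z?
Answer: 342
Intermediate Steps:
z(Z, J) = -2 (z(Z, J) = -2 + (Z - Z) = -2 + 0 = -2)
-171*z(67 - 28, -72) = -171*(-2) = 342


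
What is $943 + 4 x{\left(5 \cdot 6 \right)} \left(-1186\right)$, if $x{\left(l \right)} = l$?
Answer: $-141377$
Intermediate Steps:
$943 + 4 x{\left(5 \cdot 6 \right)} \left(-1186\right) = 943 + 4 \cdot 5 \cdot 6 \left(-1186\right) = 943 + 4 \cdot 30 \left(-1186\right) = 943 + 120 \left(-1186\right) = 943 - 142320 = -141377$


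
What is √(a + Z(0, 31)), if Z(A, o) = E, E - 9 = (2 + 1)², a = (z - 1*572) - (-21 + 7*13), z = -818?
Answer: I*√1442 ≈ 37.974*I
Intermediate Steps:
a = -1460 (a = (-818 - 1*572) - (-21 + 7*13) = (-818 - 572) - (-21 + 91) = -1390 - 1*70 = -1390 - 70 = -1460)
E = 18 (E = 9 + (2 + 1)² = 9 + 3² = 9 + 9 = 18)
Z(A, o) = 18
√(a + Z(0, 31)) = √(-1460 + 18) = √(-1442) = I*√1442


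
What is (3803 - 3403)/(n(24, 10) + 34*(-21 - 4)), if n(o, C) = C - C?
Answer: -8/17 ≈ -0.47059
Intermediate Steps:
n(o, C) = 0
(3803 - 3403)/(n(24, 10) + 34*(-21 - 4)) = (3803 - 3403)/(0 + 34*(-21 - 4)) = 400/(0 + 34*(-25)) = 400/(0 - 850) = 400/(-850) = 400*(-1/850) = -8/17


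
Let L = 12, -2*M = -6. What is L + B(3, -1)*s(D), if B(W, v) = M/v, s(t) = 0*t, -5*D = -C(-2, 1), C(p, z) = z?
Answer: 12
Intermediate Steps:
M = 3 (M = -1/2*(-6) = 3)
D = 1/5 (D = -(-1)/5 = -1/5*(-1) = 1/5 ≈ 0.20000)
s(t) = 0
B(W, v) = 3/v
L + B(3, -1)*s(D) = 12 + (3/(-1))*0 = 12 + (3*(-1))*0 = 12 - 3*0 = 12 + 0 = 12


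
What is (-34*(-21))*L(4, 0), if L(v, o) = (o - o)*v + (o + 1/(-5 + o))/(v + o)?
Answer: -357/10 ≈ -35.700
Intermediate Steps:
L(v, o) = (o + 1/(-5 + o))/(o + v) (L(v, o) = 0*v + (o + 1/(-5 + o))/(o + v) = 0 + (o + 1/(-5 + o))/(o + v) = (o + 1/(-5 + o))/(o + v))
(-34*(-21))*L(4, 0) = (-34*(-21))*((1 + 0² - 5*0)/(0² - 5*0 - 5*4 + 0*4)) = 714*((1 + 0 + 0)/(0 + 0 - 20 + 0)) = 714*(1/(-20)) = 714*(-1/20*1) = 714*(-1/20) = -357/10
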